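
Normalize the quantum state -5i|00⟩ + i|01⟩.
-0.9806i|00⟩ + 0.1961i|01⟩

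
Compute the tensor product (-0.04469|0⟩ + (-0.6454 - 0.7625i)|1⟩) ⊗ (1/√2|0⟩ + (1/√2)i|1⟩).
-0.0316|00⟩ - 0.0316i|01⟩ + (-0.4564 - 0.5392i)|10⟩ + (0.5392 - 0.4564i)|11⟩

amp(|b₁b₂…⟩) = product of the factor amplitudes for bits b₁, b₂, …; only kets whose every factor amplitude is nonzero survive.
|00⟩: (-0.04469)(1/√2) = -0.0316
|01⟩: (-0.04469)((1/√2)i) = -0.0316i
|10⟩: (-0.6454 - 0.7625i)(1/√2) = (-0.4564 - 0.5392i)
|11⟩: (-0.6454 - 0.7625i)((1/√2)i) = (0.5392 - 0.4564i)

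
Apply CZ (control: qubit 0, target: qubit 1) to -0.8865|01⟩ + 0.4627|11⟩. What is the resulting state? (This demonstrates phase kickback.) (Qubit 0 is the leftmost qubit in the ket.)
-0.8865|01⟩ - 0.4627|11⟩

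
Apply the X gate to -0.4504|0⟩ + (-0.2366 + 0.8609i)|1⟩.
(-0.2366 + 0.8609i)|0⟩ - 0.4504|1⟩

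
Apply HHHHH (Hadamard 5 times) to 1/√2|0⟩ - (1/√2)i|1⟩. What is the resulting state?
(1/2 - (1/2)i)|0⟩ + (1/2 + (1/2)i)|1⟩

H² = I, so H^5 = H: a single Hadamard. With (a, b) = (1/√2, -(1/√2)i), H gives ((a + b)/√2, (a − b)/√2) = ((1/2 - (1/2)i), (1/2 + (1/2)i)).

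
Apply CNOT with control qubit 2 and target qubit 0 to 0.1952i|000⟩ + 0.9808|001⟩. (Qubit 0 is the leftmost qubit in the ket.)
0.1952i|000⟩ + 0.9808|101⟩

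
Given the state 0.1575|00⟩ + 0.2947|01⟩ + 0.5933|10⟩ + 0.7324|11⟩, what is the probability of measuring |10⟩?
0.352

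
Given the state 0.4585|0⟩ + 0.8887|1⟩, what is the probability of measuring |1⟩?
0.7898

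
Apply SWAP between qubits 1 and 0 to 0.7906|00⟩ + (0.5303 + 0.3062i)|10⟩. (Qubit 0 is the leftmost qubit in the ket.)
0.7906|00⟩ + (0.5303 + 0.3062i)|01⟩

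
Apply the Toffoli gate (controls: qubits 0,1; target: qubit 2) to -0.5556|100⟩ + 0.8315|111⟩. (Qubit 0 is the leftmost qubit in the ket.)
-0.5556|100⟩ + 0.8315|110⟩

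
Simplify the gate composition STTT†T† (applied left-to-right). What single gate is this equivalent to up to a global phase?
S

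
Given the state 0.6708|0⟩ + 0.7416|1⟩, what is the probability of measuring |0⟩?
0.45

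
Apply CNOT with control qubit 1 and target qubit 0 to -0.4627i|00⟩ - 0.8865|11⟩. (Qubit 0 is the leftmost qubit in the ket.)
-0.4627i|00⟩ - 0.8865|01⟩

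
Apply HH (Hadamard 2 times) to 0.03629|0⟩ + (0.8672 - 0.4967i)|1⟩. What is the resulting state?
0.03629|0⟩ + (0.8672 - 0.4967i)|1⟩

H² = I, so an even number of Hadamards cancels: H^2 = I and the state is unchanged.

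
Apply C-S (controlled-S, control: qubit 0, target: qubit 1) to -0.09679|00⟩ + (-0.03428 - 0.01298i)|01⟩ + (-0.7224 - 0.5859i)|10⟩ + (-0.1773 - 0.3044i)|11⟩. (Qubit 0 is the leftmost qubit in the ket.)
-0.09679|00⟩ + (-0.03428 - 0.01298i)|01⟩ + (-0.7224 - 0.5859i)|10⟩ + (0.3044 - 0.1773i)|11⟩

C-S leaves the control-|0⟩ kets |00⟩, |01⟩ unchanged and applies S to qubit 1 on the control-|1⟩ pair (|10⟩, |11⟩).
S = [[1, 0], [0, i]].
With a = amp(|10⟩) = (-0.7224 - 0.5859i) and b = amp(|11⟩) = (-0.1773 - 0.3044i):
new amp(|10⟩) = (1)·a = (-0.7224 - 0.5859i)
new amp(|11⟩) = (i)·b = (0.3044 - 0.1773i)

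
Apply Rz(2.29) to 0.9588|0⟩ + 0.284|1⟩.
(0.396 - 0.8732i)|0⟩ + (0.1173 + 0.2586i)|1⟩

Rz(2.29) = [[e^(−iθ/2), 0], [0, e^(iθ/2)]] with e^(±iθ/2) = cos(θ/2) ± i·sin(θ/2); θ = 2.29, cos(θ/2) ≈ 0.413046, sin(θ/2) ≈ 0.91071.
With a = amp(|0⟩) = 0.9588 and b = amp(|1⟩) = 0.284:
new amp(|0⟩) = (0.413046 - 0.91071i)·a = (0.396 - 0.8732i)
new amp(|1⟩) = (0.413046 + 0.91071i)·b = (0.1173 + 0.2586i)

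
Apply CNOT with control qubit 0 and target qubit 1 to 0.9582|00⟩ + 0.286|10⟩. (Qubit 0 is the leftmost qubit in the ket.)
0.9582|00⟩ + 0.286|11⟩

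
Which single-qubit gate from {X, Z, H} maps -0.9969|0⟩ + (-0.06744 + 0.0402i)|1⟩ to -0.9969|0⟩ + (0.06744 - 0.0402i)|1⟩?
Z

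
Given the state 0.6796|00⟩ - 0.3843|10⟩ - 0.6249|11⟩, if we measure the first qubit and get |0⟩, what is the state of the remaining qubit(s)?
|0⟩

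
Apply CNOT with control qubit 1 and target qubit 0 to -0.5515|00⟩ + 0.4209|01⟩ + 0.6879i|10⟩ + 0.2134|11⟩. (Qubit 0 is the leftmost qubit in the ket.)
-0.5515|00⟩ + 0.2134|01⟩ + 0.6879i|10⟩ + 0.4209|11⟩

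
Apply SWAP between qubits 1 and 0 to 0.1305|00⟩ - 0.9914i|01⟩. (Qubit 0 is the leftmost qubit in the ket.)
0.1305|00⟩ - 0.9914i|10⟩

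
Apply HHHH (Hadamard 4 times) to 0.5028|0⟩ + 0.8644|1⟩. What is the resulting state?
0.5028|0⟩ + 0.8644|1⟩

H² = I, so an even number of Hadamards cancels: H^4 = I and the state is unchanged.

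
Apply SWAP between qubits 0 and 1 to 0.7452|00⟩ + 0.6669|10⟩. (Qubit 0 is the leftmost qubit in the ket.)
0.7452|00⟩ + 0.6669|01⟩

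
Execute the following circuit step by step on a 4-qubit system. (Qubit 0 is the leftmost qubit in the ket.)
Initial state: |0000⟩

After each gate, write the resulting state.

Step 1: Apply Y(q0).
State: i|1000⟩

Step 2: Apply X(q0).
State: i|0000⟩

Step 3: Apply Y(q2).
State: -|0010⟩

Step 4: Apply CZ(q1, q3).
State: -|0010⟩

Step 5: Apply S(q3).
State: -|0010⟩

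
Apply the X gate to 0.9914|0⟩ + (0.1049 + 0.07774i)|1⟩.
(0.1049 + 0.07774i)|0⟩ + 0.9914|1⟩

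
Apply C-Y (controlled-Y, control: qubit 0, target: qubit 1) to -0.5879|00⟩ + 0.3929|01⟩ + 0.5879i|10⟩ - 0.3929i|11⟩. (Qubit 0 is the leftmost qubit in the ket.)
-0.5879|00⟩ + 0.3929|01⟩ - 0.3929|10⟩ - 0.5879|11⟩

C-Y leaves the control-|0⟩ kets |00⟩, |01⟩ unchanged and applies Y to qubit 1 on the control-|1⟩ pair (|10⟩, |11⟩).
Y = [[0, -i], [i, 0]].
With a = amp(|10⟩) = 0.5879i and b = amp(|11⟩) = -0.3929i:
new amp(|10⟩) = (-i)·b = -0.3929
new amp(|11⟩) = (i)·a = -0.5879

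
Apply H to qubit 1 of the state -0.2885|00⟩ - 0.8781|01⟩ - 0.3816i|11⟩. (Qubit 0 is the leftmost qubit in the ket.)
-0.8249|00⟩ + 0.4169|01⟩ - 0.2698i|10⟩ + 0.2698i|11⟩

H on qubit 1 mixes each pair of kets that differ only in qubit 1: amplitudes (a, b) of (|…0…⟩, |…1…⟩) become ((a + b)/√2, (a − b)/√2). Kets absent from the input have amplitude 0.
(|00⟩, |01⟩): (a, b) = (-0.2885, -0.8781) → (-0.8249, 0.4169)
(|10⟩, |11⟩): (a, b) = (0, -0.3816i) → (-0.2698i, 0.2698i)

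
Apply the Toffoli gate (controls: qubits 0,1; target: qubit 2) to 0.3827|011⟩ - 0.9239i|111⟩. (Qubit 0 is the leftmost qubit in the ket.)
0.3827|011⟩ - 0.9239i|110⟩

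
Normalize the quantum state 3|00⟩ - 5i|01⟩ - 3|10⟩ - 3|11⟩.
0.416|00⟩ - 0.6934i|01⟩ - 0.416|10⟩ - 0.416|11⟩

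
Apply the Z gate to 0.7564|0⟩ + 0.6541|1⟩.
0.7564|0⟩ - 0.6541|1⟩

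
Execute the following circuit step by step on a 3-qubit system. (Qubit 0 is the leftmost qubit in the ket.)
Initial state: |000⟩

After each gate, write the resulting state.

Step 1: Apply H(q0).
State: 1/√2|000⟩ + 1/√2|100⟩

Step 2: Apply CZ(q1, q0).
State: 1/√2|000⟩ + 1/√2|100⟩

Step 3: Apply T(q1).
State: 1/√2|000⟩ + 1/√2|100⟩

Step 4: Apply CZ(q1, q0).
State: 1/√2|000⟩ + 1/√2|100⟩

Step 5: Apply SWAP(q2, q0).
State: 1/√2|000⟩ + 1/√2|001⟩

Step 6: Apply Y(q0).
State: (1/√2)i|100⟩ + (1/√2)i|101⟩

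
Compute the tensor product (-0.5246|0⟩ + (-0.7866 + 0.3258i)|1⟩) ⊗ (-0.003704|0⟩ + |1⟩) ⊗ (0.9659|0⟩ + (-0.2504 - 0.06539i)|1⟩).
0.001877|000⟩ + (-0.0004866 - 0.0001271i)|001⟩ - 0.5067|010⟩ + (0.1314 + 0.0343i)|011⟩ + (0.002814 - 0.001166i)|100⟩ + (-0.0008085 + 0.0001117i)|101⟩ + (-0.7598 + 0.3147i)|110⟩ + (0.2183 - 0.03014i)|111⟩

amp(|b₁b₂…⟩) = product of the factor amplitudes for bits b₁, b₂, …; only kets whose every factor amplitude is nonzero survive.
|000⟩: (-0.5246)(-0.003704)(0.9659) = 0.001877
|001⟩: (-0.5246)(-0.003704)(-0.2504 - 0.06539i) = (-0.0004866 - 0.0001271i)
|010⟩: (-0.5246)(1)(0.9659) = -0.5067
|011⟩: (-0.5246)(1)(-0.2504 - 0.06539i) = (0.1314 + 0.0343i)
|100⟩: (-0.7866 + 0.3258i)(-0.003704)(0.9659) = (0.002814 - 0.001166i)
|101⟩: (-0.7866 + 0.3258i)(-0.003704)(-0.2504 - 0.06539i) = (-0.0008085 + 0.0001117i)
|110⟩: (-0.7866 + 0.3258i)(1)(0.9659) = (-0.7598 + 0.3147i)
|111⟩: (-0.7866 + 0.3258i)(1)(-0.2504 - 0.06539i) = (0.2183 - 0.03014i)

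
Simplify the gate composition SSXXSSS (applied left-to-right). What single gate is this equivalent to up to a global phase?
S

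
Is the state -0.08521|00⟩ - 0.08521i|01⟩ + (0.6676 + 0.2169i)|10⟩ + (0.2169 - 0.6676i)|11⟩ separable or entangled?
Entangled

Writing the state as a|00⟩ + b|01⟩ + c|10⟩ + d|11⟩, it is a product state iff ad − bc = 0.
Here (a, b, c, d) = (-0.08521, -0.08521i, (0.6676 + 0.2169i), (0.2169 - 0.6676i)): ad − bc = (-0.08521)(0.2169 - 0.6676i) − (-0.08521i)(0.6676 + 0.2169i) = (-0.03696 + 0.1138i) ≠ 0, so the state is entangled.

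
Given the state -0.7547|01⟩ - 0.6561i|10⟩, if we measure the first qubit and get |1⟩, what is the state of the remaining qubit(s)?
-i|0⟩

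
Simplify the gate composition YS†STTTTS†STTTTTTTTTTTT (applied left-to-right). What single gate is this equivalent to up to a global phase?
Y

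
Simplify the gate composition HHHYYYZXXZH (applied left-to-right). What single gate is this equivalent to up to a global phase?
Y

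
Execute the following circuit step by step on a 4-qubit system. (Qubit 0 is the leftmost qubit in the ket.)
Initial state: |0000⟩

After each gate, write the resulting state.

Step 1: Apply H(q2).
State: 1/√2|0000⟩ + 1/√2|0010⟩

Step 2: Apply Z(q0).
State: 1/√2|0000⟩ + 1/√2|0010⟩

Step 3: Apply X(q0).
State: 1/√2|1000⟩ + 1/√2|1010⟩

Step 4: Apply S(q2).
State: 1/√2|1000⟩ + (1/√2)i|1010⟩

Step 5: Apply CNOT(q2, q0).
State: (1/√2)i|0010⟩ + 1/√2|1000⟩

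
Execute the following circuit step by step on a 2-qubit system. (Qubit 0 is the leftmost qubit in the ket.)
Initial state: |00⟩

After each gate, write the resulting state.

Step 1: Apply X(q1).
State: |01⟩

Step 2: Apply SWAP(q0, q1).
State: |10⟩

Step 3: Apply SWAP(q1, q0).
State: |01⟩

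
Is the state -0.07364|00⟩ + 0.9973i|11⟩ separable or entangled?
Entangled

Writing the state as a|00⟩ + b|01⟩ + c|10⟩ + d|11⟩, it is a product state iff ad − bc = 0.
Here (a, b, c, d) = (-0.07364, 0, 0, 0.9973i): ad − bc = (-0.07364)(0.9973i) − (0)(0) = -0.07344i ≠ 0, so the state is entangled.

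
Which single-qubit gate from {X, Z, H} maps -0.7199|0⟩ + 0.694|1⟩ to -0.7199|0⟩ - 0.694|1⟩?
Z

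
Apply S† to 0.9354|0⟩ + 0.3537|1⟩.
0.9354|0⟩ - 0.3537i|1⟩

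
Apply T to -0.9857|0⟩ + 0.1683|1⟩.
-0.9857|0⟩ + (0.119 + 0.119i)|1⟩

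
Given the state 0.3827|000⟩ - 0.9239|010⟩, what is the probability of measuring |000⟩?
0.1465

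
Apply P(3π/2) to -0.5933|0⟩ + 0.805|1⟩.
-0.5933|0⟩ - 0.805i|1⟩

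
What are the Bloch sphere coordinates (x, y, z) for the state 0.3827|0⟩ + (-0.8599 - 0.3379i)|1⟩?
(-0.6582, -0.2586, -0.7071)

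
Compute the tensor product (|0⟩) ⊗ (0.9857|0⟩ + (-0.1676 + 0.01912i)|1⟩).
0.9857|00⟩ + (-0.1676 + 0.01912i)|01⟩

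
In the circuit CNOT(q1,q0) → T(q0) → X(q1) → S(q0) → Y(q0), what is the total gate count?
5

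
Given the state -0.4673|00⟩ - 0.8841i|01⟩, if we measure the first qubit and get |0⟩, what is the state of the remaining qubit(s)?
-0.4673|0⟩ - 0.8841i|1⟩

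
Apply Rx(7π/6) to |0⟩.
-0.2588|0⟩ - 0.9659i|1⟩

Rx(7π/6) = [[cos(θ/2), −i·sin(θ/2)], [−i·sin(θ/2), cos(θ/2)]]; θ = 7π/6, cos(θ/2) ≈ -0.258819, sin(θ/2) ≈ 0.965926.
With a = amp(|0⟩) = 1 and b = amp(|1⟩) = 0:
new amp(|0⟩) = (-0.258819)·a + (-0.965926i)·b = -0.2588
new amp(|1⟩) = (-0.965926i)·a + (-0.258819)·b = -0.9659i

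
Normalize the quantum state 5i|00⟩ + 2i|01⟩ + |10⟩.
0.9129i|00⟩ + 0.3651i|01⟩ + 0.1826|10⟩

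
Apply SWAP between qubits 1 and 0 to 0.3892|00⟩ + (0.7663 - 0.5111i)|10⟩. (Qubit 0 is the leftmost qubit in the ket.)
0.3892|00⟩ + (0.7663 - 0.5111i)|01⟩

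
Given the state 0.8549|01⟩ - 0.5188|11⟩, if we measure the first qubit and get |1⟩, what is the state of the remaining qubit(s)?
-|1⟩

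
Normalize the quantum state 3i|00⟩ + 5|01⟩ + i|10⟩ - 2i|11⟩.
0.4804i|00⟩ + 0.8006|01⟩ + 0.1601i|10⟩ - 0.3203i|11⟩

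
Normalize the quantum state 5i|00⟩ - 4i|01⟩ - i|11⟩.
0.7715i|00⟩ - 0.6172i|01⟩ - 0.1543i|11⟩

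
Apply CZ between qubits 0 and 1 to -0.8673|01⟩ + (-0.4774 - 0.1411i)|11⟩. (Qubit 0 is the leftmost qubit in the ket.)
-0.8673|01⟩ + (0.4774 + 0.1411i)|11⟩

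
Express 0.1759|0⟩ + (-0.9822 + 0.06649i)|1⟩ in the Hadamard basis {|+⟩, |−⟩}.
(-0.5701 + 0.04702i)|+⟩ + (0.8189 - 0.04702i)|−⟩

With |ψ⟩ = α|0⟩ + β|1⟩, the Hadamard-basis coefficients are ⟨+|ψ⟩ = (α + β)/√2 and ⟨−|ψ⟩ = (α − β)/√2.
Here α = 0.1759, β = (-0.9822 + 0.06649i): (α + β)/√2 = (-0.5701 + 0.04702i), (α − β)/√2 = (0.8189 - 0.04702i).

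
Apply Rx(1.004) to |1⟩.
-0.4812i|0⟩ + 0.8766|1⟩

Rx(1.004) = [[cos(θ/2), −i·sin(θ/2)], [−i·sin(θ/2), cos(θ/2)]]; θ = 1.004, cos(θ/2) ≈ 0.876622, sin(θ/2) ≈ 0.48118.
With a = amp(|0⟩) = 0 and b = amp(|1⟩) = 1:
new amp(|0⟩) = (0.876622)·a + (-0.48118i)·b = -0.4812i
new amp(|1⟩) = (-0.48118i)·a + (0.876622)·b = 0.8766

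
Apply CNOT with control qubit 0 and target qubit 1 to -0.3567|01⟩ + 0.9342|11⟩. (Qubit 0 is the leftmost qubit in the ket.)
-0.3567|01⟩ + 0.9342|10⟩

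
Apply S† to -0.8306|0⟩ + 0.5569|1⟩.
-0.8306|0⟩ - 0.5569i|1⟩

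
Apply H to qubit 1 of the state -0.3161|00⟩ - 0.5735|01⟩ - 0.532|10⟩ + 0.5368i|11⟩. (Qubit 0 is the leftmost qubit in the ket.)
-0.629|00⟩ + 0.182|01⟩ + (-0.3762 + 0.3796i)|10⟩ + (-0.3762 - 0.3796i)|11⟩

H on qubit 1 mixes each pair of kets that differ only in qubit 1: amplitudes (a, b) of (|…0…⟩, |…1…⟩) become ((a + b)/√2, (a − b)/√2). Kets absent from the input have amplitude 0.
(|00⟩, |01⟩): (a, b) = (-0.3161, -0.5735) → (-0.629, 0.182)
(|10⟩, |11⟩): (a, b) = (-0.532, 0.5368i) → ((-0.3762 + 0.3796i), (-0.3762 - 0.3796i))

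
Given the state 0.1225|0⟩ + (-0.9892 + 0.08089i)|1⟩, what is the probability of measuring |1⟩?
0.9851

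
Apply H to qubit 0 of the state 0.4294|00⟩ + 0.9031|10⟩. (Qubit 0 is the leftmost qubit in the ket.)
0.9422|00⟩ - 0.335|10⟩

H on qubit 0 mixes each pair of kets that differ only in qubit 0: amplitudes (a, b) of (|…0…⟩, |…1…⟩) become ((a + b)/√2, (a − b)/√2). Kets absent from the input have amplitude 0.
(|00⟩, |10⟩): (a, b) = (0.4294, 0.9031) → (0.9422, -0.335)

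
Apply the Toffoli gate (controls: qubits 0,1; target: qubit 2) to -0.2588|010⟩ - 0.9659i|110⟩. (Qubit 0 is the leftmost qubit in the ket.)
-0.2588|010⟩ - 0.9659i|111⟩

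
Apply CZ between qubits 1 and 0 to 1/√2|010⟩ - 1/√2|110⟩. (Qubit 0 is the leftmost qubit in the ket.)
1/√2|010⟩ + 1/√2|110⟩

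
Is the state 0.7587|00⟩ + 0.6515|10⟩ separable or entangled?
Separable

Writing the state as a|00⟩ + b|01⟩ + c|10⟩ + d|11⟩, it is a product state iff ad − bc = 0.
Here (a, b, c, d) = (0.7587, 0, 0.6515, 0): ad − bc = (0.7587)(0) − (0)(0.6515) = 0, so the state is separable.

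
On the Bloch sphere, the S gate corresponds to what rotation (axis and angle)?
Rotation by π/2 around the z-axis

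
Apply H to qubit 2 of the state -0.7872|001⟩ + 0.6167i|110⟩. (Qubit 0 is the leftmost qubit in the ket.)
-0.5566|000⟩ + 0.5566|001⟩ + 0.4361i|110⟩ + 0.4361i|111⟩

H on qubit 2 mixes each pair of kets that differ only in qubit 2: amplitudes (a, b) of (|…0…⟩, |…1…⟩) become ((a + b)/√2, (a − b)/√2). Kets absent from the input have amplitude 0.
(|000⟩, |001⟩): (a, b) = (0, -0.7872) → (-0.5566, 0.5566)
(|110⟩, |111⟩): (a, b) = (0.6167i, 0) → (0.4361i, 0.4361i)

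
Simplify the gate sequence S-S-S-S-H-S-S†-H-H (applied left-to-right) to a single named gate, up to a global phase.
H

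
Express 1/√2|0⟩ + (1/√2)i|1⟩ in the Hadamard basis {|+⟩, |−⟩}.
(1/2 + (1/2)i)|+⟩ + (1/2 - (1/2)i)|−⟩

With |ψ⟩ = α|0⟩ + β|1⟩, the Hadamard-basis coefficients are ⟨+|ψ⟩ = (α + β)/√2 and ⟨−|ψ⟩ = (α − β)/√2.
Here α = 1/√2, β = (1/√2)i: (α + β)/√2 = (1/2 + (1/2)i), (α − β)/√2 = (1/2 - (1/2)i).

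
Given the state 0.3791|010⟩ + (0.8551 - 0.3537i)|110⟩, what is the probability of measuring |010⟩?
0.1437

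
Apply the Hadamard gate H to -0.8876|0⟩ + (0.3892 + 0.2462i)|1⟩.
(-0.3524 + 0.1741i)|0⟩ + (-0.9028 - 0.1741i)|1⟩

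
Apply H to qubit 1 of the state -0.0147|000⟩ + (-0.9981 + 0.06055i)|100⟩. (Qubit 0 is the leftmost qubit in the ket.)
-0.01039|000⟩ - 0.01039|010⟩ + (-0.7058 + 0.04282i)|100⟩ + (-0.7058 + 0.04282i)|110⟩

H on qubit 1 mixes each pair of kets that differ only in qubit 1: amplitudes (a, b) of (|…0…⟩, |…1…⟩) become ((a + b)/√2, (a − b)/√2). Kets absent from the input have amplitude 0.
(|000⟩, |010⟩): (a, b) = (-0.0147, 0) → (-0.01039, -0.01039)
(|100⟩, |110⟩): (a, b) = ((-0.9981 + 0.06055i), 0) → ((-0.7058 + 0.04282i), (-0.7058 + 0.04282i))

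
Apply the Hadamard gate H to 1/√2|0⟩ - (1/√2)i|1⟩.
(1/2 - (1/2)i)|0⟩ + (1/2 + (1/2)i)|1⟩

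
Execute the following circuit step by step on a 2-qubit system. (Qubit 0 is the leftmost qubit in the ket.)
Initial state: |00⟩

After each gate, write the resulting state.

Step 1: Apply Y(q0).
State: i|10⟩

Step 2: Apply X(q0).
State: i|00⟩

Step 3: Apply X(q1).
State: i|01⟩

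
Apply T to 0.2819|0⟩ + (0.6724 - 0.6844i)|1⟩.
0.2819|0⟩ + (0.9594 - 0.008485i)|1⟩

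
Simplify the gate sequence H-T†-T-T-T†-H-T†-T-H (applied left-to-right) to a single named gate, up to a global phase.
H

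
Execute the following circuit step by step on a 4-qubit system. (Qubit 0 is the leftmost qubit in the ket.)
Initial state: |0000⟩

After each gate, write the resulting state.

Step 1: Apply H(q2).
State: 1/√2|0000⟩ + 1/√2|0010⟩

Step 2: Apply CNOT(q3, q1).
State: 1/√2|0000⟩ + 1/√2|0010⟩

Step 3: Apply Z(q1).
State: 1/√2|0000⟩ + 1/√2|0010⟩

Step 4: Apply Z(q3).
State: 1/√2|0000⟩ + 1/√2|0010⟩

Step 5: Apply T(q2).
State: 1/√2|0000⟩ + (1/2 + (1/2)i)|0010⟩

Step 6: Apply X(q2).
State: (1/2 + (1/2)i)|0000⟩ + 1/√2|0010⟩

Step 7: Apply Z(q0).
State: (1/2 + (1/2)i)|0000⟩ + 1/√2|0010⟩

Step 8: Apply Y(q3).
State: (-1/2 + (1/2)i)|0001⟩ + (1/√2)i|0011⟩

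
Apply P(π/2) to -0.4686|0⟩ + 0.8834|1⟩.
-0.4686|0⟩ + 0.8834i|1⟩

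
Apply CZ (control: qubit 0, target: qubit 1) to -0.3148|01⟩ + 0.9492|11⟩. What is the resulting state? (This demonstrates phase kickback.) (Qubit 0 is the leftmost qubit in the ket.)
-0.3148|01⟩ - 0.9492|11⟩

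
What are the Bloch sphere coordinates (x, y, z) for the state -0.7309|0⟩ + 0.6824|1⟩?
(-0.9975, 0, 0.06855)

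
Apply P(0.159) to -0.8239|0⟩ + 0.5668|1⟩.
-0.8239|0⟩ + (0.5597 + 0.08974i)|1⟩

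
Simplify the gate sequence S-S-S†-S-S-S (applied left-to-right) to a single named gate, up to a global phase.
I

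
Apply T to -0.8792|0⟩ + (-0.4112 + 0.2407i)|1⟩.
-0.8792|0⟩ + (-0.461 - 0.1206i)|1⟩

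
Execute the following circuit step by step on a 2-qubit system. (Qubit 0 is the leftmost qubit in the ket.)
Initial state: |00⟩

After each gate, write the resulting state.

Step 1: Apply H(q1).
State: 1/√2|00⟩ + 1/√2|01⟩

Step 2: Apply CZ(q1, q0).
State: 1/√2|00⟩ + 1/√2|01⟩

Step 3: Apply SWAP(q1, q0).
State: 1/√2|00⟩ + 1/√2|10⟩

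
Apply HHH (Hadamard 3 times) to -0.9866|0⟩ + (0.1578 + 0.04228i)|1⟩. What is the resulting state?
(-0.5861 + 0.0299i)|0⟩ + (-0.8092 - 0.0299i)|1⟩

H² = I, so H^3 = H: a single Hadamard. With (a, b) = (-0.9866, (0.1578 + 0.04228i)), H gives ((a + b)/√2, (a − b)/√2) = ((-0.5861 + 0.0299i), (-0.8092 - 0.0299i)).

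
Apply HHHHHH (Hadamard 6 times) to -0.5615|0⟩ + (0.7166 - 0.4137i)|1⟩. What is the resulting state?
-0.5615|0⟩ + (0.7166 - 0.4137i)|1⟩

H² = I, so an even number of Hadamards cancels: H^6 = I and the state is unchanged.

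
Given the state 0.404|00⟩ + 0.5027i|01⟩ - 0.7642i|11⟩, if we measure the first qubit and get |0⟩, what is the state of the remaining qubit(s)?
0.6264|0⟩ + 0.7795i|1⟩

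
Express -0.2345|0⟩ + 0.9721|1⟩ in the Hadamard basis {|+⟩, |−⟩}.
0.5216|+⟩ - 0.8532|−⟩

With |ψ⟩ = α|0⟩ + β|1⟩, the Hadamard-basis coefficients are ⟨+|ψ⟩ = (α + β)/√2 and ⟨−|ψ⟩ = (α − β)/√2.
Here α = -0.2345, β = 0.9721: (α + β)/√2 = 0.5216, (α − β)/√2 = -0.8532.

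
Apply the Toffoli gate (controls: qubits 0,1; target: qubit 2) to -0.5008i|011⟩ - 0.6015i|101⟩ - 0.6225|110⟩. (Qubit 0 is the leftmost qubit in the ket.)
-0.5008i|011⟩ - 0.6015i|101⟩ - 0.6225|111⟩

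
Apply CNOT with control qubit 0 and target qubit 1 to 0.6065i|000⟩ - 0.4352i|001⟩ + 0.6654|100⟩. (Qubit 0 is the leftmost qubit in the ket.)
0.6065i|000⟩ - 0.4352i|001⟩ + 0.6654|110⟩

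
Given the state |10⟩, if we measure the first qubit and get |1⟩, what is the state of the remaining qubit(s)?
|0⟩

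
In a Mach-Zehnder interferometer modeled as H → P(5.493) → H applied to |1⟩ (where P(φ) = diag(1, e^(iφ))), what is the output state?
(0.1481 + 0.3552i)|0⟩ + (0.8519 - 0.3552i)|1⟩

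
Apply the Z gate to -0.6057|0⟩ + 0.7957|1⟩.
-0.6057|0⟩ - 0.7957|1⟩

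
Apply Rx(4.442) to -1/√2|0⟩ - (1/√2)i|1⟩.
-0.1348|0⟩ + 0.9909i|1⟩

Rx(4.442) = [[cos(θ/2), −i·sin(θ/2)], [−i·sin(θ/2), cos(θ/2)]]; θ = 4.442, cos(θ/2) ≈ -0.605349, sin(θ/2) ≈ 0.795961.
With a = amp(|0⟩) = -1/√2 and b = amp(|1⟩) = -(1/√2)i:
new amp(|0⟩) = (-0.605349)·a + (-0.795961i)·b = -0.1348
new amp(|1⟩) = (-0.795961i)·a + (-0.605349)·b = 0.9909i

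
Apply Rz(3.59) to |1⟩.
(-0.2223 + 0.975i)|1⟩

Rz(3.59) = [[e^(−iθ/2), 0], [0, e^(iθ/2)]] with e^(±iθ/2) = cos(θ/2) ± i·sin(θ/2); θ = 3.59, cos(θ/2) ≈ -0.22233, sin(θ/2) ≈ 0.974971.
With a = amp(|0⟩) = 0 and b = amp(|1⟩) = 1:
new amp(|0⟩) = (-0.22233 - 0.974971i)·a = 0
new amp(|1⟩) = (-0.22233 + 0.974971i)·b = (-0.2223 + 0.975i)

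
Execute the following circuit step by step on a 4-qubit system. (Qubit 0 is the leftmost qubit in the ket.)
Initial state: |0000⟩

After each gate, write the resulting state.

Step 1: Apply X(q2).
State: |0010⟩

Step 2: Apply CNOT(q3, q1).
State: |0010⟩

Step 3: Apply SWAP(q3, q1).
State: |0010⟩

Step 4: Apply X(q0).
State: |1010⟩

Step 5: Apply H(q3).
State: 1/√2|1010⟩ + 1/√2|1011⟩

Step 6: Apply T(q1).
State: 1/√2|1010⟩ + 1/√2|1011⟩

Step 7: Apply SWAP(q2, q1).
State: 1/√2|1100⟩ + 1/√2|1101⟩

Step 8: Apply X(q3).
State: 1/√2|1100⟩ + 1/√2|1101⟩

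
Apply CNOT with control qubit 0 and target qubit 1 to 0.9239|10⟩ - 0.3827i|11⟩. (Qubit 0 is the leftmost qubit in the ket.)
-0.3827i|10⟩ + 0.9239|11⟩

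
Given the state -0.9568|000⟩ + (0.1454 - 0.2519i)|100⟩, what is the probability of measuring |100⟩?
0.08459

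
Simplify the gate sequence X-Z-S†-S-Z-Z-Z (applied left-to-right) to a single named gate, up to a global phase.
X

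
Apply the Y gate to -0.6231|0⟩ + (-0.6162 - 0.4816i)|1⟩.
(-0.4816 + 0.6162i)|0⟩ - 0.6231i|1⟩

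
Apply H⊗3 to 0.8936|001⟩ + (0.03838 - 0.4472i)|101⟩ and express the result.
(0.3295 - 0.1581i)|000⟩ + (-0.3295 + 0.1581i)|001⟩ + (0.3295 - 0.1581i)|010⟩ + (-0.3295 + 0.1581i)|011⟩ + (0.3024 + 0.1581i)|100⟩ + (-0.3024 - 0.1581i)|101⟩ + (0.3024 + 0.1581i)|110⟩ + (-0.3024 - 0.1581i)|111⟩

H⊗3 gives amp(|y⟩) = (1/2√2) Σ_x (−1)^(x·y) amp(|x⟩), where x·y is the number of positions in which both x and y have a 1.
|000⟩: (0.8936 + (0.03838 - 0.4472i))/(2√2) = (0.3295 - 0.1581i)
|001⟩: (-0.8936 - (0.03838 - 0.4472i))/(2√2) = (-0.3295 + 0.1581i)
|010⟩: (0.8936 + (0.03838 - 0.4472i))/(2√2) = (0.3295 - 0.1581i)
|011⟩: (-0.8936 - (0.03838 - 0.4472i))/(2√2) = (-0.3295 + 0.1581i)
|100⟩: (0.8936 - (0.03838 - 0.4472i))/(2√2) = (0.3024 + 0.1581i)
|101⟩: (-0.8936 + (0.03838 - 0.4472i))/(2√2) = (-0.3024 - 0.1581i)
|110⟩: (0.8936 - (0.03838 - 0.4472i))/(2√2) = (0.3024 + 0.1581i)
|111⟩: (-0.8936 + (0.03838 - 0.4472i))/(2√2) = (-0.3024 - 0.1581i)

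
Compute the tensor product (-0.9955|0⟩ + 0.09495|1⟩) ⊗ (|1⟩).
-0.9955|01⟩ + 0.09495|11⟩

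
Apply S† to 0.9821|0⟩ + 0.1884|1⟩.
0.9821|0⟩ - 0.1884i|1⟩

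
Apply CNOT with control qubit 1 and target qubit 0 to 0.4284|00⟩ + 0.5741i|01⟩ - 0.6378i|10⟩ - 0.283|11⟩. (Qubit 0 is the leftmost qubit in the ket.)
0.4284|00⟩ - 0.283|01⟩ - 0.6378i|10⟩ + 0.5741i|11⟩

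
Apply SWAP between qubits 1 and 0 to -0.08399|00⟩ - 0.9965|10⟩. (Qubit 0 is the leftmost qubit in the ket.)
-0.08399|00⟩ - 0.9965|01⟩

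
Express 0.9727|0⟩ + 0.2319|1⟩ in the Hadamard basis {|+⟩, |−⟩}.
0.8518|+⟩ + 0.5238|−⟩

With |ψ⟩ = α|0⟩ + β|1⟩, the Hadamard-basis coefficients are ⟨+|ψ⟩ = (α + β)/√2 and ⟨−|ψ⟩ = (α − β)/√2.
Here α = 0.9727, β = 0.2319: (α + β)/√2 = 0.8518, (α − β)/√2 = 0.5238.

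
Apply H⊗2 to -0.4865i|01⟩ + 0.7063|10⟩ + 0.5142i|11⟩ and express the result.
(0.3532 + 0.01385i)|00⟩ + (0.3532 - 0.01385i)|01⟩ + (-0.3532 - 0.5004i)|10⟩ + (-0.3532 + 0.5004i)|11⟩

H⊗2 gives amp(|y⟩) = (1/2) Σ_x (−1)^(x·y) amp(|x⟩), where x·y is the number of positions in which both x and y have a 1.
|00⟩: (-0.4865i + 0.7063 + 0.5142i)/2 = (0.3532 + 0.01385i)
|01⟩: (0.4865i + 0.7063 - 0.5142i)/2 = (0.3532 - 0.01385i)
|10⟩: (-0.4865i - 0.7063 - 0.5142i)/2 = (-0.3532 - 0.5004i)
|11⟩: (0.4865i - 0.7063 + 0.5142i)/2 = (-0.3532 + 0.5004i)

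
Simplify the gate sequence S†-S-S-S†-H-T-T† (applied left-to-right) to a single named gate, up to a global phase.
H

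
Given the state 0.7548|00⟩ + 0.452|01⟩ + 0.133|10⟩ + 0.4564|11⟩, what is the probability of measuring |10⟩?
0.01769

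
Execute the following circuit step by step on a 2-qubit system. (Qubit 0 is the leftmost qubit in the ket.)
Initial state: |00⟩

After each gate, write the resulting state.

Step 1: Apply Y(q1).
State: i|01⟩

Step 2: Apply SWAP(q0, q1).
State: i|10⟩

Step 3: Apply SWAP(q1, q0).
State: i|01⟩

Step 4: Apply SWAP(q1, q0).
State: i|10⟩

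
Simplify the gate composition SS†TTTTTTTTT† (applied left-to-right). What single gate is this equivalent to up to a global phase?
T†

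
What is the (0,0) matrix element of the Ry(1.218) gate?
0.8202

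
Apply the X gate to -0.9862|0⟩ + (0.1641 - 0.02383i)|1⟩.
(0.1641 - 0.02383i)|0⟩ - 0.9862|1⟩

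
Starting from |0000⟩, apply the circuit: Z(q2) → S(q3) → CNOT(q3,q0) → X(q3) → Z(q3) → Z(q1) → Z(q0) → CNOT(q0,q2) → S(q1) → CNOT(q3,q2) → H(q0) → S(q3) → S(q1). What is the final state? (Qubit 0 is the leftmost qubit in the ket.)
-(1/√2)i|0011⟩ - (1/√2)i|1011⟩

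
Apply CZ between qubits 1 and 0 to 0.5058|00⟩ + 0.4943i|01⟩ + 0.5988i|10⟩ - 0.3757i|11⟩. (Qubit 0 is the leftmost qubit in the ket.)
0.5058|00⟩ + 0.4943i|01⟩ + 0.5988i|10⟩ + 0.3757i|11⟩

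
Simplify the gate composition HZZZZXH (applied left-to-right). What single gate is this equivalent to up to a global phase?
Z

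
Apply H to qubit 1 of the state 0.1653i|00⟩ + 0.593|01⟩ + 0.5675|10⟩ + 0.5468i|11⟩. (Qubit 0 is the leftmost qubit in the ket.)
(0.4193 + 0.1169i)|00⟩ + (-0.4193 + 0.1169i)|01⟩ + (0.4013 + 0.3866i)|10⟩ + (0.4013 - 0.3866i)|11⟩

H on qubit 1 mixes each pair of kets that differ only in qubit 1: amplitudes (a, b) of (|…0…⟩, |…1…⟩) become ((a + b)/√2, (a − b)/√2). Kets absent from the input have amplitude 0.
(|00⟩, |01⟩): (a, b) = (0.1653i, 0.593) → ((0.4193 + 0.1169i), (-0.4193 + 0.1169i))
(|10⟩, |11⟩): (a, b) = (0.5675, 0.5468i) → ((0.4013 + 0.3866i), (0.4013 - 0.3866i))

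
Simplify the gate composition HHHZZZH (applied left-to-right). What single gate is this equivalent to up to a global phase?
X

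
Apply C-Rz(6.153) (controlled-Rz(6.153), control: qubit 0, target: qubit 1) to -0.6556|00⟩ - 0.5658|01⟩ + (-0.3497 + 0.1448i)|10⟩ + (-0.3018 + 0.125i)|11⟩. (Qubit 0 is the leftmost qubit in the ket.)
-0.6556|00⟩ - 0.5658|01⟩ + (0.3584 - 0.1217i)|10⟩ + (0.293 - 0.1444i)|11⟩

C-Rz(6.153) leaves the control-|0⟩ kets |00⟩, |01⟩ unchanged and applies Rz(6.153) to qubit 1 on the control-|1⟩ pair (|10⟩, |11⟩).
Rz(6.153) = [[e^(−iθ/2), 0], [0, e^(iθ/2)]] with e^(±iθ/2) = cos(θ/2) ± i·sin(θ/2); θ = 6.153, cos(θ/2) ≈ -0.997882, sin(θ/2) ≈ 0.0650467.
With a = amp(|10⟩) = (-0.3497 + 0.1448i) and b = amp(|11⟩) = (-0.3018 + 0.125i):
new amp(|10⟩) = (-0.997882 - 0.0650467i)·a = (0.3584 - 0.1217i)
new amp(|11⟩) = (-0.997882 + 0.0650467i)·b = (0.293 - 0.1444i)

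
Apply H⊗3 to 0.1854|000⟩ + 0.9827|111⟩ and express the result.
0.413|000⟩ - 0.2819|001⟩ - 0.2819|010⟩ + 0.413|011⟩ - 0.2819|100⟩ + 0.413|101⟩ + 0.413|110⟩ - 0.2819|111⟩

H⊗3 gives amp(|y⟩) = (1/2√2) Σ_x (−1)^(x·y) amp(|x⟩), where x·y is the number of positions in which both x and y have a 1.
|000⟩: (0.1854 + 0.9827)/(2√2) = 0.413
|001⟩: (0.1854 - 0.9827)/(2√2) = -0.2819
|010⟩: (0.1854 - 0.9827)/(2√2) = -0.2819
|011⟩: (0.1854 + 0.9827)/(2√2) = 0.413
|100⟩: (0.1854 - 0.9827)/(2√2) = -0.2819
|101⟩: (0.1854 + 0.9827)/(2√2) = 0.413
|110⟩: (0.1854 + 0.9827)/(2√2) = 0.413
|111⟩: (0.1854 - 0.9827)/(2√2) = -0.2819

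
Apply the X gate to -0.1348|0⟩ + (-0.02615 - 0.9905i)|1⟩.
(-0.02615 - 0.9905i)|0⟩ - 0.1348|1⟩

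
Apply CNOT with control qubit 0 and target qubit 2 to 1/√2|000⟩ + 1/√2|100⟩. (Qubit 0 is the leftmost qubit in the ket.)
1/√2|000⟩ + 1/√2|101⟩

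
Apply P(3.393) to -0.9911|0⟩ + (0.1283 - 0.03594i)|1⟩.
-0.9911|0⟩ + (-0.1332 + 0.002893i)|1⟩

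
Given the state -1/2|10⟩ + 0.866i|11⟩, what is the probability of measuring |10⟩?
1/4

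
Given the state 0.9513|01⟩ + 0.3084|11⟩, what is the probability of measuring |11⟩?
0.09511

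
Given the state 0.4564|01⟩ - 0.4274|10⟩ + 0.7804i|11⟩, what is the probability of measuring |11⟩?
0.609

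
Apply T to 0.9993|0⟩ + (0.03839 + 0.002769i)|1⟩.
0.9993|0⟩ + (0.02519 + 0.0291i)|1⟩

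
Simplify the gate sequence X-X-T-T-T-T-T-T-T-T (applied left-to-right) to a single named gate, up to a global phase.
I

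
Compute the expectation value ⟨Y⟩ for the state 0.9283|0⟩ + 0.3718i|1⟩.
0.6903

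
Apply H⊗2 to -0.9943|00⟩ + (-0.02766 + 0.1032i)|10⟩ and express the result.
(-0.511 + 0.0516i)|00⟩ + (-0.511 + 0.0516i)|01⟩ + (-0.4833 - 0.0516i)|10⟩ + (-0.4833 - 0.0516i)|11⟩

H⊗2 gives amp(|y⟩) = (1/2) Σ_x (−1)^(x·y) amp(|x⟩), where x·y is the number of positions in which both x and y have a 1.
|00⟩: (-0.9943 + (-0.02766 + 0.1032i))/2 = (-0.511 + 0.0516i)
|01⟩: (-0.9943 + (-0.02766 + 0.1032i))/2 = (-0.511 + 0.0516i)
|10⟩: (-0.9943 - (-0.02766 + 0.1032i))/2 = (-0.4833 - 0.0516i)
|11⟩: (-0.9943 - (-0.02766 + 0.1032i))/2 = (-0.4833 - 0.0516i)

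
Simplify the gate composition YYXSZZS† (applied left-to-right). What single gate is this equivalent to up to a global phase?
X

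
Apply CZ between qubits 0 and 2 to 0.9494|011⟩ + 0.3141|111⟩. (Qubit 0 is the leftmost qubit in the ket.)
0.9494|011⟩ - 0.3141|111⟩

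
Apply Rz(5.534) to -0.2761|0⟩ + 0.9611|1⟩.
(0.257 + 0.101i)|0⟩ + (-0.8945 + 0.3517i)|1⟩

Rz(5.534) = [[e^(−iθ/2), 0], [0, e^(iθ/2)]] with e^(±iθ/2) = cos(θ/2) ± i·sin(θ/2); θ = 5.534, cos(θ/2) ≈ -0.930657, sin(θ/2) ≈ 0.365893.
With a = amp(|0⟩) = -0.2761 and b = amp(|1⟩) = 0.9611:
new amp(|0⟩) = (-0.930657 - 0.365893i)·a = (0.257 + 0.101i)
new amp(|1⟩) = (-0.930657 + 0.365893i)·b = (-0.8945 + 0.3517i)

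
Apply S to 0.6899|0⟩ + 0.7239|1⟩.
0.6899|0⟩ + 0.7239i|1⟩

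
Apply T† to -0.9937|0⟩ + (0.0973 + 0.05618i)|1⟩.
-0.9937|0⟩ + (0.1085 - 0.02908i)|1⟩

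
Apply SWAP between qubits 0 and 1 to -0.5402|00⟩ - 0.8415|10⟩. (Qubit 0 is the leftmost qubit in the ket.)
-0.5402|00⟩ - 0.8415|01⟩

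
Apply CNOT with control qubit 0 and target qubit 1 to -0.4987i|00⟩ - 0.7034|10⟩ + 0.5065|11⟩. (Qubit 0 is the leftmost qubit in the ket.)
-0.4987i|00⟩ + 0.5065|10⟩ - 0.7034|11⟩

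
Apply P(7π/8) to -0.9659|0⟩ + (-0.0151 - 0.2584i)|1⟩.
-0.9659|0⟩ + (0.1128 + 0.233i)|1⟩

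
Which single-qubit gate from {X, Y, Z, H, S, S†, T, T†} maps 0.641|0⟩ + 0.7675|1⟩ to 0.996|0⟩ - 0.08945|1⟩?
H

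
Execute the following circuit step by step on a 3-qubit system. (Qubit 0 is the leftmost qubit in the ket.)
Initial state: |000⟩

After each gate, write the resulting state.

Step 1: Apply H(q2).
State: 1/√2|000⟩ + 1/√2|001⟩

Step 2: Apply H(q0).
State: 1/2|000⟩ + 1/2|001⟩ + 1/2|100⟩ + 1/2|101⟩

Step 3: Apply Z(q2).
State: 1/2|000⟩ - 1/2|001⟩ + 1/2|100⟩ - 1/2|101⟩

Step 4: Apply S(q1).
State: 1/2|000⟩ - 1/2|001⟩ + 1/2|100⟩ - 1/2|101⟩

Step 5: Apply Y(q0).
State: -(1/2)i|000⟩ + (1/2)i|001⟩ + (1/2)i|100⟩ - (1/2)i|101⟩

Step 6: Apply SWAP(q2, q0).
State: -(1/2)i|000⟩ + (1/2)i|001⟩ + (1/2)i|100⟩ - (1/2)i|101⟩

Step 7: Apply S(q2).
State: -(1/2)i|000⟩ - 1/2|001⟩ + (1/2)i|100⟩ + 1/2|101⟩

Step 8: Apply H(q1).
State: -(1/√8)i|000⟩ - 1/√8|001⟩ - (1/√8)i|010⟩ - 1/√8|011⟩ + (1/√8)i|100⟩ + 1/√8|101⟩ + (1/√8)i|110⟩ + 1/√8|111⟩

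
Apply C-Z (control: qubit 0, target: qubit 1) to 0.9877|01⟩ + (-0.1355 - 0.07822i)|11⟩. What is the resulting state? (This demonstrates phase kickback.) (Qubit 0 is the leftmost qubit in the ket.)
0.9877|01⟩ + (0.1355 + 0.07822i)|11⟩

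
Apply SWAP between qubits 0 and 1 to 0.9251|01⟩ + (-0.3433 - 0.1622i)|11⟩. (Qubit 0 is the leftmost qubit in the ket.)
0.9251|10⟩ + (-0.3433 - 0.1622i)|11⟩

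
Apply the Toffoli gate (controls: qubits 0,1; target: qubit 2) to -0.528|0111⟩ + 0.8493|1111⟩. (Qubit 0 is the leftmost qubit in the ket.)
-0.528|0111⟩ + 0.8493|1101⟩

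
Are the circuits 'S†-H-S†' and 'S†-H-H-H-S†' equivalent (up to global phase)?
Yes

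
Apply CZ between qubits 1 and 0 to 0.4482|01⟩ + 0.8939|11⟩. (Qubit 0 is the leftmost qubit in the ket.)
0.4482|01⟩ - 0.8939|11⟩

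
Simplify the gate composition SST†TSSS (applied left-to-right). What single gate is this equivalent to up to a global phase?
S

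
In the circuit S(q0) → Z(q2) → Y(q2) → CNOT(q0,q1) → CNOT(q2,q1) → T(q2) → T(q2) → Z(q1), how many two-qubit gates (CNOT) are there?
2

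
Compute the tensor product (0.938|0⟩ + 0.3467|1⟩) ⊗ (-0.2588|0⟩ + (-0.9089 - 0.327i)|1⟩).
-0.2428|00⟩ + (-0.8525 - 0.3067i)|01⟩ - 0.08973|10⟩ + (-0.3151 - 0.1134i)|11⟩

amp(|b₁b₂…⟩) = product of the factor amplitudes for bits b₁, b₂, …; only kets whose every factor amplitude is nonzero survive.
|00⟩: (0.938)(-0.2588) = -0.2428
|01⟩: (0.938)(-0.9089 - 0.327i) = (-0.8525 - 0.3067i)
|10⟩: (0.3467)(-0.2588) = -0.08973
|11⟩: (0.3467)(-0.9089 - 0.327i) = (-0.3151 - 0.1134i)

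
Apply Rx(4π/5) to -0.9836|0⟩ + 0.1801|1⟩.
(-0.3039 - 0.1713i)|0⟩ + (0.05565 + 0.9355i)|1⟩

Rx(4π/5) = [[cos(θ/2), −i·sin(θ/2)], [−i·sin(θ/2), cos(θ/2)]]; θ = 4π/5, cos(θ/2) ≈ 0.309017, sin(θ/2) ≈ 0.951057.
With a = amp(|0⟩) = -0.9836 and b = amp(|1⟩) = 0.1801:
new amp(|0⟩) = (0.309017)·a + (-0.951057i)·b = (-0.3039 - 0.1713i)
new amp(|1⟩) = (-0.951057i)·a + (0.309017)·b = (0.05565 + 0.9355i)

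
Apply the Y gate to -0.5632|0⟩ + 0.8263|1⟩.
-0.8263i|0⟩ - 0.5632i|1⟩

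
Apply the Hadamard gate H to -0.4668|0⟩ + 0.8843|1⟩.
0.2952|0⟩ - 0.9554|1⟩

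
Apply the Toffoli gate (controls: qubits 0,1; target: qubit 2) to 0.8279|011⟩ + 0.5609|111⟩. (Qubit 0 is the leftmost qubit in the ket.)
0.8279|011⟩ + 0.5609|110⟩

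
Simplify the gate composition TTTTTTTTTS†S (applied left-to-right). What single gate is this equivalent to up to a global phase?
T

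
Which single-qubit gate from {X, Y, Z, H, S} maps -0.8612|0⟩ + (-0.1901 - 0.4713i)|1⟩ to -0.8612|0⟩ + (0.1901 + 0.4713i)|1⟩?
Z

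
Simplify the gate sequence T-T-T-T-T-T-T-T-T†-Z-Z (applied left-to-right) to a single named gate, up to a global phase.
T†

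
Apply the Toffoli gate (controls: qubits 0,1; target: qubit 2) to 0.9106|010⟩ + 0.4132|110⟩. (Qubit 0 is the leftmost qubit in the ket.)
0.9106|010⟩ + 0.4132|111⟩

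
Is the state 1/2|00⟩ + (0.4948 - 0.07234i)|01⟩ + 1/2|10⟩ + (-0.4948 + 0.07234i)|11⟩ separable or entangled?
Entangled

Writing the state as a|00⟩ + b|01⟩ + c|10⟩ + d|11⟩, it is a product state iff ad − bc = 0.
Here (a, b, c, d) = (1/2, (0.4948 - 0.07234i), 1/2, (-0.4948 + 0.07234i)): ad − bc = (1/2)(-0.4948 + 0.07234i) − (0.4948 - 0.07234i)(1/2) = (-0.4948 + 0.07234i) ≠ 0, so the state is entangled.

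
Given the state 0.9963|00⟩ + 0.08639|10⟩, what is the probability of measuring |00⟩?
0.9926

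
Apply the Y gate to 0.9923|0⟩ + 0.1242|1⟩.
-0.1242i|0⟩ + 0.9923i|1⟩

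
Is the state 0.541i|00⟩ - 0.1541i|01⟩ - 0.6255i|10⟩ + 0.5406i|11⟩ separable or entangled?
Entangled

Writing the state as a|00⟩ + b|01⟩ + c|10⟩ + d|11⟩, it is a product state iff ad − bc = 0.
Here (a, b, c, d) = (0.541i, -0.1541i, -0.6255i, 0.5406i): ad − bc = (0.541i)(0.5406i) − (-0.1541i)(-0.6255i) = -0.1961 ≠ 0, so the state is entangled.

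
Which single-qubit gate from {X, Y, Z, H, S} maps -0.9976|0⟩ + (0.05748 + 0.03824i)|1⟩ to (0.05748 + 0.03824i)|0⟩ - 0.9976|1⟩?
X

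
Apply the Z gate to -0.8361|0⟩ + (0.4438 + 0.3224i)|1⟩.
-0.8361|0⟩ + (-0.4438 - 0.3224i)|1⟩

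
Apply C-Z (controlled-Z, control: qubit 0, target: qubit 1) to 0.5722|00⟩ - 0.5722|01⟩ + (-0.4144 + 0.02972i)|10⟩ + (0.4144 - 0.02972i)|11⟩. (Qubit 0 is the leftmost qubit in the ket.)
0.5722|00⟩ - 0.5722|01⟩ + (-0.4144 + 0.02972i)|10⟩ + (-0.4144 + 0.02972i)|11⟩

C-Z leaves the control-|0⟩ kets |00⟩, |01⟩ unchanged and applies Z to qubit 1 on the control-|1⟩ pair (|10⟩, |11⟩).
Z = [[1, 0], [0, -1]].
With a = amp(|10⟩) = (-0.4144 + 0.02972i) and b = amp(|11⟩) = (0.4144 - 0.02972i):
new amp(|10⟩) = (1)·a = (-0.4144 + 0.02972i)
new amp(|11⟩) = (-1)·b = (-0.4144 + 0.02972i)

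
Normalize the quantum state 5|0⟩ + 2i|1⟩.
0.9285|0⟩ + 0.3714i|1⟩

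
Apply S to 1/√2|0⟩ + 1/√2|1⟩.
1/√2|0⟩ + (1/√2)i|1⟩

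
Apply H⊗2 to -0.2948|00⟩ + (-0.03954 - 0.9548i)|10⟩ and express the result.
(-0.1672 - 0.4774i)|00⟩ + (-0.1672 - 0.4774i)|01⟩ + (-0.1276 + 0.4774i)|10⟩ + (-0.1276 + 0.4774i)|11⟩

H⊗2 gives amp(|y⟩) = (1/2) Σ_x (−1)^(x·y) amp(|x⟩), where x·y is the number of positions in which both x and y have a 1.
|00⟩: (-0.2948 + (-0.03954 - 0.9548i))/2 = (-0.1672 - 0.4774i)
|01⟩: (-0.2948 + (-0.03954 - 0.9548i))/2 = (-0.1672 - 0.4774i)
|10⟩: (-0.2948 - (-0.03954 - 0.9548i))/2 = (-0.1276 + 0.4774i)
|11⟩: (-0.2948 - (-0.03954 - 0.9548i))/2 = (-0.1276 + 0.4774i)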